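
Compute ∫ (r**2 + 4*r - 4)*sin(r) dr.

-r**2*cos(r) + 2*r*sin(r) - 4*r*cos(r) + 4*sin(r) + 6*cos(r) + C

Use integration by parts with u = r**2 + 4*r - 4, dv = sin(r) dr, so v = -cos(r).
Apply parts 2 times (tabular method): alternate signs, differentiate u down to 0, integrate dv up.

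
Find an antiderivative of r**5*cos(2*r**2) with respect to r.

r**4*sin(2*r**2)/4 + r**2*cos(2*r**2)/4 - sin(2*r**2)/8 + C

Let u = r², du = 2r dr; rewrite as (1/2)∫ u^2·cos(2u) du.
Now integrate by parts 2 times.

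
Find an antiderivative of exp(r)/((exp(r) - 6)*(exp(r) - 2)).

log(exp(r) - 6)/4 - log(exp(r) - 2)/4 + C

Let u = e^r, du = e^r dr.
The integral becomes ∫ du/((u-6)(u-2)); decompose into partial fractions.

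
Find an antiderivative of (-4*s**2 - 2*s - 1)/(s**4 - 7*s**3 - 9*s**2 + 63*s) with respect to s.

Factor the denominator: s*(s - 7)*(s - 3)*(s + 3).
Partial-fraction decomposition: 31/(180*(s + 3)) + 43/(72*(s - 3)) - 211/(280*(s - 7)) - 1/(63*s).
Integrate each term: A/(s−a) contributes A·log|s−a|.

-log(s)/63 - 211*log(s - 7)/280 + 43*log(s - 3)/72 + 31*log(s + 3)/180 + C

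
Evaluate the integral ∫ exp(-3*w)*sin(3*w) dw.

Let I denote the integral. Integrate by parts with u = sin(3*w), dv = exp(-3*w) dw, so v = -exp(-3*w)/3: I = -exp(-3*w)*sin(3*w)/3 + ∫ exp(-3*w)*cos(3*w) dw.
Apply parts again with u = cos(3*w), dv = exp(-3*w) dw: ∫ exp(-3*w)*cos(3*w) dw = -exp(-3*w)*cos(3*w)/3 − I. Substituting back brings back I: I = -exp(-3*w)*sin(3*w)/3 - exp(-3*w)*cos(3*w)/3 − I.
Solving for I: (1 + 1)·I equals the remaining terms, so I = (1/2)·(-exp(-3*w)*sin(3*w)/3 - exp(-3*w)*cos(3*w)/3).

-exp(-3*w)*sin(3*w)/6 - exp(-3*w)*cos(3*w)/6 + C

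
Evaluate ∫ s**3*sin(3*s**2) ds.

Let u = s², du = 2s ds; rewrite as (1/2)∫ u^1·sin(3u) du.
Now integrate by parts 1 time.

-s**2*cos(3*s**2)/6 + sin(3*s**2)/18 + C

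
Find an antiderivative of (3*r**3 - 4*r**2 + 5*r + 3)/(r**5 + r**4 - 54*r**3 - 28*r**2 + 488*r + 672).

Factor the denominator: (r - 6)*(r - 4)*(r + 2)**2*(r + 7).
Partial-fraction decomposition: -1257/(3575*(r + 7)) + 6323/(28800*(r + 2)) - 47/(240*(r + 2)**2) - 151/(792*(r - 4)) + 537/(1664*(r - 6)).
Integrate each term; A/(r−a) gives A·log|r−a|; A/(r−a)² gives −A/(r−a).

537*log(r - 6)/1664 - 151*log(r - 4)/792 + 6323*log(r + 2)/28800 - 1257*log(r + 7)/3575 + 47/(240*r + 480) + C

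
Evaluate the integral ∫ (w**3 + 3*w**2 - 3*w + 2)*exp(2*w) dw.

Use integration by parts with u = w**3 + 3*w**2 - 3*w + 2, dv = exp(2*w) dw, so v = exp(2*w)/2.
Apply parts 3 times (tabular method): alternate signs, differentiate u down to 0, integrate dv up.

(4*w**3 + 6*w**2 - 18*w + 17)*exp(2*w)/8 + C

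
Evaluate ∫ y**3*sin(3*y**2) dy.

-y**2*cos(3*y**2)/6 + sin(3*y**2)/18 + C

Let u = y², du = 2y dy; rewrite as (1/2)∫ u^1·sin(3u) du.
Now integrate by parts 1 time.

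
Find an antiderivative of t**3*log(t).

t**4*log(t)/4 - t**4/16 + C

Use integration by parts with u = log(t), dv = t**3 dt.
Then du = 1/t dt and v = t**4/4.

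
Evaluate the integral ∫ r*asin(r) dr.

Use integration by parts with u = arcsin(r), dv = r dr.
Then du = 1/sqrt(-r**2 + 1) dr.

r**2*asin(r)/2 + r*sqrt(-r**2 + 1)/4 - asin(r)/4 + C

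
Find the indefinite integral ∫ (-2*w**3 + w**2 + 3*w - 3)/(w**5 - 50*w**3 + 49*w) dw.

Factor the denominator: w*(w - 7)*(w - 1)*(w + 1)*(w + 7).
Partial-fraction decomposition: 237/(1568*(w + 7)) + 1/(32*(w + 1)) + 1/(96*(w - 1)) - 619/(4704*(w - 7)) - 3/(49*w).
Integrate each term: A/(w−a) contributes A·log|w−a|.

-3*log(w)/49 - 619*log(w - 7)/4704 + log(w - 1)/96 + log(w + 1)/32 + 237*log(w + 7)/1568 + C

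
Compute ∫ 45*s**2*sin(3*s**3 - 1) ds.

Let u = 3*s**3 - 1, so du = (9*s**2) ds.
Rewriting, the integral becomes 5·∫ sin(u) du = 5·-cos(u).
Substituting back, u = 3*s**3 - 1.

-5*cos(3*s**3 - 1) + C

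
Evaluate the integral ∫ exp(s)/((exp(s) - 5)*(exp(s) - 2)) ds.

Let u = e^s, du = e^s ds.
The integral becomes ∫ du/((u-5)(u-2)); decompose into partial fractions.

log(exp(s) - 5)/3 - log(exp(s) - 2)/3 + C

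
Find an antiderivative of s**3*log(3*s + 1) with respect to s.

Use integration by parts with u = log(3*s + 1), dv = s**3 ds.
Then du = 3/(3*s + 1) ds and v = s**4/4.

s**4*log(3*s + 1)/4 - s**4/16 + s**3/36 - s**2/72 + s/108 - log(3*s + 1)/324 + C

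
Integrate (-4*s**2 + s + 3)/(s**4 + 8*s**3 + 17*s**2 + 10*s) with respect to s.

3*log(s)/10 + log(s + 1)/2 - 5*log(s + 2)/2 + 17*log(s + 5)/10 + C

Factor the denominator: s*(s + 1)*(s + 2)*(s + 5).
Partial-fraction decomposition: 17/(10*(s + 5)) - 5/(2*(s + 2)) + 1/(2*(s + 1)) + 3/(10*s).
Integrate each term: A/(s−a) contributes A·log|s−a|.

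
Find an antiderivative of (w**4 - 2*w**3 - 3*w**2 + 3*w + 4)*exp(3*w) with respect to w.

(27*w**4 - 90*w**3 + 9*w**2 + 75*w + 83)*exp(3*w)/81 + C

Use integration by parts with u = w**4 - 2*w**3 - 3*w**2 + 3*w + 4, dv = exp(3*w) dw, so v = exp(3*w)/3.
Apply parts 4 times (tabular method): alternate signs, differentiate u down to 0, integrate dv up.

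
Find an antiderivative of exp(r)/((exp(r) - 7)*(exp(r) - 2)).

log(exp(r) - 7)/5 - log(exp(r) - 2)/5 + C

Let u = e^r, du = e^r dr.
The integral becomes ∫ du/((u-2)(u-7)); decompose into partial fractions.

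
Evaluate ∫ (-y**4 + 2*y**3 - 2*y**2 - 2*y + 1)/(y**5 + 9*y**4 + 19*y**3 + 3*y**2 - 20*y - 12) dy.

Factor the denominator: (y - 1)*(y + 1)**2*(y + 2)*(y + 6).
Partial-fraction decomposition: -1787/(700*(y + 6)) + 35/(12*(y + 2)) - 67/(50*(y + 1)) + 1/(5*(y + 1)**2) - 1/(42*(y - 1)).
Integrate each term; A/(y−a) gives A·log|y−a|; A/(y−a)² gives −A/(y−a).

-log(y - 1)/42 - 67*log(y + 1)/50 + 35*log(y + 2)/12 - 1787*log(y + 6)/700 - 1/(5*y + 5) + C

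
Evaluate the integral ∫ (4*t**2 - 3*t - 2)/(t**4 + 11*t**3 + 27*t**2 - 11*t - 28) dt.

-log(t - 1)/80 - 5*log(t + 1)/36 + 74*log(t + 4)/45 - 215*log(t + 7)/144 + C

Factor the denominator: (t - 1)*(t + 1)*(t + 4)*(t + 7).
Partial-fraction decomposition: -215/(144*(t + 7)) + 74/(45*(t + 4)) - 5/(36*(t + 1)) - 1/(80*(t - 1)).
Integrate each term: A/(t−a) contributes A·log|t−a|.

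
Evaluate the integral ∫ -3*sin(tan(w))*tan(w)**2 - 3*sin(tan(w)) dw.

Let u = tan(w), so du = (tan(w)**2 + 1) dw.
Rewriting, the integral becomes -3·∫ sin(u) du = -3·-cos(u).
Substituting back, u = tan(w).

3*cos(tan(w)) + C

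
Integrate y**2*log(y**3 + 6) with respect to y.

y**3*log(y**3 + 6)/3 - y**3/3 + 2*log(y**3 + 6) + C

Let u = y**3 + 6, so du = (3*y**2) dy.
The integral becomes (1/3)·∫ log(u) du; integrate by parts with u′=log(u), dv′=du.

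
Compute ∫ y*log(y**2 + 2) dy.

Let u = y**2 + 2, so du = (2*y) dy.
The integral becomes (1/2)·∫ log(u) du; integrate by parts with u′=log(u), dv′=du.

y**2*log(y**2 + 2)/2 - y**2/2 + log(y**2 + 2) + C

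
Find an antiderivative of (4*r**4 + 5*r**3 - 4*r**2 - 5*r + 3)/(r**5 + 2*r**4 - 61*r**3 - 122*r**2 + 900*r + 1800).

2031*log(r - 6)/352 - 39*log(r - 5)/10 + log(r + 2)/32 - 601*log(r + 5)/110 + 121*log(r + 6)/16 + C

Factor the denominator: (r - 6)*(r - 5)*(r + 2)*(r + 5)*(r + 6).
Partial-fraction decomposition: 121/(16*(r + 6)) - 601/(110*(r + 5)) + 1/(32*(r + 2)) - 39/(10*(r - 5)) + 2031/(352*(r - 6)).
Integrate each term: A/(r−a) contributes A·log|r−a|.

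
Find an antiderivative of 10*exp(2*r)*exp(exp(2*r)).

Let u = exp(2*r), so du = (2*exp(2*r)) dr.
Rewriting, the integral becomes 5·∫ e^u du = 5·e^u.
Substituting back, u = exp(2*r).

5*exp(exp(2*r)) + C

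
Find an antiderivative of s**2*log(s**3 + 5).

s**3*log(s**3 + 5)/3 - s**3/3 + 5*log(s**3 + 5)/3 + C

Let u = s**3 + 5, so du = (3*s**2) ds.
The integral becomes (1/3)·∫ log(u) du; integrate by parts with u′=log(u), dv′=du.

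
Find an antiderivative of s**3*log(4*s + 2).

s**4*log(4*s + 2)/4 - s**4/16 + s**3/24 - s**2/32 + s/32 - log(2*s + 1)/64 + C

Use integration by parts with u = log(4*s + 2), dv = s**3 ds.
Then du = 4/(4*s + 2) ds and v = s**4/4.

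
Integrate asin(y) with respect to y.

Use integration by parts with u = arcsin(y), dv = dy.
Then du = 1/sqrt(-y**2 + 1) dy.

y*asin(y) + sqrt(-y**2 + 1) + C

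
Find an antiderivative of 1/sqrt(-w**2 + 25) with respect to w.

Substitute w = 5·sin(θ), so dw = 5·cos(θ) dθ and the radical becomes sqrt(-w**2 + 25) = 5·cos(θ) by the Pythagorean identity.
Integrate the resulting trig expression in θ, then back-substitute θ = asin(w/5), sin(θ) = w/5, cos(θ) = sqrt(-w**2 + 25)/5 (absorbing any constant into C).

asin(w/5) + C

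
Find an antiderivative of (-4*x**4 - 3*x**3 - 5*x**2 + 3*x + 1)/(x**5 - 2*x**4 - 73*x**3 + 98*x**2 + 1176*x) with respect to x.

Factor the denominator: x*(x - 7)*(x - 6)*(x + 4)*(x + 7).
Partial-fraction decomposition: -340/(147*(x + 7)) + 923/(1320*(x + 4)) + 461/(60*(x - 6)) - 5428/(539*(x - 7)) + 1/(1176*x).
Integrate each term: A/(x−a) contributes A·log|x−a|.

log(x)/1176 - 5428*log(x - 7)/539 + 461*log(x - 6)/60 + 923*log(x + 4)/1320 - 340*log(x + 7)/147 + C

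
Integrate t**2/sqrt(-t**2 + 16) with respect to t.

-t*sqrt(-t**2 + 16)/2 + 8*asin(t/4) + C

Substitute t = 4·sin(θ), so dt = 4·cos(θ) dθ and the radical becomes sqrt(-t**2 + 16) = 4·cos(θ) by the Pythagorean identity.
Integrate the resulting trig expression in θ, then back-substitute θ = asin(t/4), sin(θ) = t/4, cos(θ) = sqrt(-t**2 + 16)/4 (absorbing any constant into C).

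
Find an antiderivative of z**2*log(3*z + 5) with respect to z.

z**3*log(3*z + 5)/3 - z**3/9 + 5*z**2/18 - 25*z/27 + 125*log(3*z + 5)/81 + C

Use integration by parts with u = log(3*z + 5), dv = z**2 dz.
Then du = 3/(3*z + 5) dz and v = z**3/3.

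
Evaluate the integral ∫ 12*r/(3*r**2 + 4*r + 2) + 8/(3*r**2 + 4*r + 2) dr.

Let u = 3*r**2 + 4*r + 2, so du = (6*r + 4) dr.
Rewriting, the integral becomes 2·∫ 1/u du = 2·log(u).
Substituting back, u = 3*r**2 + 4*r + 2.

2*log(3*r**2 + 4*r + 2) + C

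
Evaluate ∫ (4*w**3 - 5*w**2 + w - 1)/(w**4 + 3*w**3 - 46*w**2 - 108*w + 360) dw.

Factor the denominator: (w - 6)*(w - 2)*(w + 5)*(w + 6).
Partial-fraction decomposition: 1051/(96*(w + 6)) - 631/(77*(w + 5)) - 13/(224*(w - 2)) + 689/(528*(w - 6)).
Integrate each term: A/(w−a) contributes A·log|w−a|.

689*log(w - 6)/528 - 13*log(w - 2)/224 - 631*log(w + 5)/77 + 1051*log(w + 6)/96 + C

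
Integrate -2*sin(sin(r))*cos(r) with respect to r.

2*cos(sin(r)) + C

Let u = sin(r), so du = (cos(r)) dr.
Rewriting, the integral becomes -2·∫ sin(u) du = -2·-cos(u).
Substituting back, u = sin(r).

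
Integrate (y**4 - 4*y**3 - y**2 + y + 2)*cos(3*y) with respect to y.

y**4*sin(3*y)/3 - 4*y**3*sin(3*y)/3 + 4*y**3*cos(3*y)/9 - 7*y**2*sin(3*y)/9 - 4*y**2*cos(3*y)/3 + 11*y*sin(3*y)/9 - 14*y*cos(3*y)/27 + 68*sin(3*y)/81 + 11*cos(3*y)/27 + C

Use integration by parts with u = y**4 - 4*y**3 - y**2 + y + 2, dv = cos(3*y) dy, so v = sin(3*y)/3.
Apply parts 4 times (tabular method): alternate signs, differentiate u down to 0, integrate dv up.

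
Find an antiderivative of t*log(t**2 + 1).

Let u = t**2 + 1, so du = (2*t) dt.
The integral becomes (1/2)·∫ log(u) du; integrate by parts with u′=log(u), dv′=du.

t**2*log(t**2 + 1)/2 - t**2/2 + log(t**2 + 1)/2 + C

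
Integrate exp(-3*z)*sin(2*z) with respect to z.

-3*exp(-3*z)*sin(2*z)/13 - 2*exp(-3*z)*cos(2*z)/13 + C

Let I denote the integral. Integrate by parts with u = sin(2*z), dv = exp(-3*z) dz, so v = -exp(-3*z)/3: I = -exp(-3*z)*sin(2*z)/3 + (2/3)·∫ exp(-3*z)*cos(2*z) dz.
Apply parts again with u = cos(2*z), dv = exp(-3*z) dz: ∫ exp(-3*z)*cos(2*z) dz = -exp(-3*z)*cos(2*z)/3 − (2/3)·I. Substituting back brings back I: I = -exp(-3*z)*sin(2*z)/3 - 2*exp(-3*z)*cos(2*z)/9 − (4/9)·I.
Solving for I: (1 + 4/9)·I equals the remaining terms, so I = (9/13)·(-exp(-3*z)*sin(2*z)/3 - 2*exp(-3*z)*cos(2*z)/9).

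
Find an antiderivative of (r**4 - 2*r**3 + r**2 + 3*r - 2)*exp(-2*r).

(-r**4 - r**2 - 4*r)*exp(-2*r)/2 + C

Use integration by parts with u = r**4 - 2*r**3 + r**2 + 3*r - 2, dv = exp(-2*r) dr, so v = -exp(-2*r)/2.
Apply parts 4 times (tabular method): alternate signs, differentiate u down to 0, integrate dv up.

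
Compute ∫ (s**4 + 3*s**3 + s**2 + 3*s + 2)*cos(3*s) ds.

s**4*sin(3*s)/3 + s**3*sin(3*s) + 4*s**3*cos(3*s)/9 - s**2*sin(3*s)/9 + s**2*cos(3*s) + s*sin(3*s)/3 - 2*s*cos(3*s)/27 + 56*sin(3*s)/81 + cos(3*s)/9 + C

Use integration by parts with u = s**4 + 3*s**3 + s**2 + 3*s + 2, dv = cos(3*s) ds, so v = sin(3*s)/3.
Apply parts 4 times (tabular method): alternate signs, differentiate u down to 0, integrate dv up.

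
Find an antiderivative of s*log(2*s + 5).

Use integration by parts with u = log(2*s + 5), dv = s ds.
Then du = 2/(2*s + 5) ds and v = s**2/2.

s**2*log(2*s + 5)/2 - s**2/4 + 5*s/4 - 25*log(2*s + 5)/8 + C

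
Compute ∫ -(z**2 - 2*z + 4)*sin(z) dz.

z**2*cos(z) - 2*z*sin(z) - 2*z*cos(z) + 2*sin(z) + 2*cos(z) + C

Use integration by parts with u = z**2 - 2*z + 4, dv = -sin(z) dz, so v = cos(z).
Apply parts 2 times (tabular method): alternate signs, differentiate u down to 0, integrate dv up.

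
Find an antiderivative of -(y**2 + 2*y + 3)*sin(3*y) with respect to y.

y**2*cos(3*y)/3 - 2*y*sin(3*y)/9 + 2*y*cos(3*y)/3 - 2*sin(3*y)/9 + 25*cos(3*y)/27 + C

Use integration by parts with u = y**2 + 2*y + 3, dv = -sin(3*y) dy, so v = cos(3*y)/3.
Apply parts 2 times (tabular method): alternate signs, differentiate u down to 0, integrate dv up.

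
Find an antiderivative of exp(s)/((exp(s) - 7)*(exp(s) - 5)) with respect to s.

log(exp(s) - 7)/2 - log(exp(s) - 5)/2 + C

Let u = e^s, du = e^s ds.
The integral becomes ∫ du/((u-5)(u-7)); decompose into partial fractions.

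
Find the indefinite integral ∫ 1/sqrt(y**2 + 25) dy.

Substitute y = 5·tan(θ), so dy = 5·sec(θ)^2 dθ and the radical becomes sqrt(y**2 + 25) = 5·sec(θ) by the Pythagorean identity.
Integrate the resulting trig expression in θ, then back-substitute tan(θ) = y/5, sec(θ) = sqrt(y**2 + 25)/5 (absorbing any constant into C).

log(y + sqrt(y**2 + 25)) + C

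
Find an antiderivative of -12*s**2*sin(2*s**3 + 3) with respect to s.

2*cos(2*s**3 + 3) + C

Let u = 2*s**3 + 3, so du = (6*s**2) ds.
Rewriting, the integral becomes -2·∫ sin(u) du = -2·-cos(u).
Substituting back, u = 2*s**3 + 3.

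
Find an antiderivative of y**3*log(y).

y**4*log(y)/4 - y**4/16 + C

Use integration by parts with u = log(y), dv = y**3 dy.
Then du = 1/y dy and v = y**4/4.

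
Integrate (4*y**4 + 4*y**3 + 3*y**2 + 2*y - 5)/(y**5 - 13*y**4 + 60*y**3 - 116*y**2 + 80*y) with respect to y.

Factor the denominator: y*(y - 5)*(y - 4)*(y - 2)**2.
Partial-fraction decomposition: 677/(36*(y - 2)) + 107/(12*(y - 2)**2) - 1331/(16*(y - 4)) + 616/(9*(y - 5)) - 1/(16*y).
Integrate each term; A/(y−a) gives A·log|y−a|; A/(y−a)² gives −A/(y−a).

-log(y)/16 + 616*log(y - 5)/9 - 1331*log(y - 4)/16 + 677*log(y - 2)/36 - 107/(12*y - 24) + C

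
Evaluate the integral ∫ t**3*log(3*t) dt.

Use integration by parts with u = log(3*t), dv = t**3 dt.
Then du = 1/t dt and v = t**4/4.

t**4*(log(t) + log(3))/4 - t**4/16 + C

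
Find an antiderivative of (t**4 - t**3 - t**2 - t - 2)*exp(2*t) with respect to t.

(4*t**4 - 12*t**3 + 14*t**2 - 18*t + 1)*exp(2*t)/8 + C

Use integration by parts with u = t**4 - t**3 - t**2 - t - 2, dv = exp(2*t) dt, so v = exp(2*t)/2.
Apply parts 4 times (tabular method): alternate signs, differentiate u down to 0, integrate dv up.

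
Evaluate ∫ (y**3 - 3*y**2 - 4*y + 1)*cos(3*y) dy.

Use integration by parts with u = y**3 - 3*y**2 - 4*y + 1, dv = cos(3*y) dy, so v = sin(3*y)/3.
Apply parts 3 times (tabular method): alternate signs, differentiate u down to 0, integrate dv up.

y**3*sin(3*y)/3 - y**2*sin(3*y) + y**2*cos(3*y)/3 - 14*y*sin(3*y)/9 - 2*y*cos(3*y)/3 + 5*sin(3*y)/9 - 14*cos(3*y)/27 + C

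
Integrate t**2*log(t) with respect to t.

t**3*log(t)/3 - t**3/9 + C

Use integration by parts with u = log(t), dv = t**2 dt.
Then du = 1/t dt and v = t**3/3.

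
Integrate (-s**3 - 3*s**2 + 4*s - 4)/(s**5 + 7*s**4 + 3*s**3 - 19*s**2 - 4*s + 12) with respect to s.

-23*log(s - 1)/882 - log(s + 1)/2 + 4*log(s + 2)/9 + 4*log(s + 6)/49 + 2/(21*s - 21) + C

Factor the denominator: (s - 1)**2*(s + 1)*(s + 2)*(s + 6).
Partial-fraction decomposition: 4/(49*(s + 6)) + 4/(9*(s + 2)) - 1/(2*(s + 1)) - 23/(882*(s - 1)) - 2/(21*(s - 1)**2).
Integrate each term; A/(s−a) gives A·log|s−a|; A/(s−a)² gives −A/(s−a).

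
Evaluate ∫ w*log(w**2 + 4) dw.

w**2*log(w**2 + 4)/2 - w**2/2 + 2*log(w**2 + 4) + C

Let u = w**2 + 4, so du = (2*w) dw.
The integral becomes (1/2)·∫ log(u) du; integrate by parts with u′=log(u), dv′=du.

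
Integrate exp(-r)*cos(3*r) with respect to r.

3*exp(-r)*sin(3*r)/10 - exp(-r)*cos(3*r)/10 + C

Let I denote the integral. Integrate by parts with u = cos(3*r), dv = exp(-r) dr, so v = -exp(-r): I = -exp(-r)*cos(3*r) − 3·∫ exp(-r)*sin(3*r) dr.
Apply parts again with u = sin(3*r), dv = exp(-r) dr: ∫ exp(-r)*sin(3*r) dr = -exp(-r)*sin(3*r) + 3·I. Substituting back brings back I: I = 3*exp(-r)*sin(3*r) - exp(-r)*cos(3*r) − 9·I.
Solving for I: (1 + 9)·I equals the remaining terms, so I = (1/10)·(3*exp(-r)*sin(3*r) - exp(-r)*cos(3*r)).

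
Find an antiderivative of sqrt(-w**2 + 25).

w*sqrt(-w**2 + 25)/2 + 25*asin(w/5)/2 + C

Substitute w = 5·sin(θ), so dw = 5·cos(θ) dθ and the radical becomes sqrt(-w**2 + 25) = 5·cos(θ) by the Pythagorean identity.
Integrate the resulting trig expression in θ, then back-substitute θ = asin(w/5), sin(θ) = w/5, cos(θ) = sqrt(-w**2 + 25)/5 (absorbing any constant into C).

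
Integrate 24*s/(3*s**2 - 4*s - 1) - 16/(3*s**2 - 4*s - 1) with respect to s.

Let u = 3*s**2 - 4*s - 1, so du = (6*s - 4) ds.
Rewriting, the integral becomes 4·∫ 1/u du = 4·log(u).
Substituting back, u = 3*s**2 - 4*s - 1.

4*log(3*s**2 - 4*s - 1) + C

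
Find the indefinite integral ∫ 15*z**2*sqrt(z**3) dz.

10*(z**3)**(3/2)/3 + C

Let u = z**3, so du = (3*z**2) dz.
Rewriting, the integral becomes 5·∫ √u du = 5·(2/3)u^(3/2).
Substituting back, u = z**3.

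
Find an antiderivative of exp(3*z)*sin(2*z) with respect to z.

3*exp(3*z)*sin(2*z)/13 - 2*exp(3*z)*cos(2*z)/13 + C

Let I denote the integral. Integrate by parts with u = sin(2*z), dv = exp(3*z) dz, so v = exp(3*z)/3: I = exp(3*z)*sin(2*z)/3 − (2/3)·∫ exp(3*z)*cos(2*z) dz.
Apply parts again with u = cos(2*z), dv = exp(3*z) dz: ∫ exp(3*z)*cos(2*z) dz = exp(3*z)*cos(2*z)/3 + (2/3)·I. Substituting back brings back I: I = exp(3*z)*sin(2*z)/3 - 2*exp(3*z)*cos(2*z)/9 − (4/9)·I.
Solving for I: (1 + 4/9)·I equals the remaining terms, so I = (9/13)·(exp(3*z)*sin(2*z)/3 - 2*exp(3*z)*cos(2*z)/9).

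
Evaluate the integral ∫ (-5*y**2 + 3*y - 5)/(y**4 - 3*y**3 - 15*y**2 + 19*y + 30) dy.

Factor the denominator: (y - 5)*(y - 2)*(y + 1)*(y + 3).
Partial-fraction decomposition: 59/(80*(y + 3)) - 13/(36*(y + 1)) + 19/(45*(y - 2)) - 115/(144*(y - 5)).
Integrate each term: A/(y−a) contributes A·log|y−a|.

-115*log(y - 5)/144 + 19*log(y - 2)/45 - 13*log(y + 1)/36 + 59*log(y + 3)/80 + C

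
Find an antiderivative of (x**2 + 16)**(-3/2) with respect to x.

x/(16*sqrt(x**2 + 16)) + C

Substitute x = 4·tan(θ), so dx = 4·sec(θ)^2 dθ and the radical becomes sqrt(x**2 + 16) = 4·sec(θ) by the Pythagorean identity.
Integrate the resulting trig expression in θ, then back-substitute tan(θ) = x/4, sec(θ) = sqrt(x**2 + 16)/4 (absorbing any constant into C).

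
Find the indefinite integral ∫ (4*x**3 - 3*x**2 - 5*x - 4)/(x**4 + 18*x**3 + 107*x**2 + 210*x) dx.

-2*log(x)/105 + 277*log(x + 5)/5 - 473*log(x + 6)/3 + 744*log(x + 7)/7 + C

Factor the denominator: x*(x + 5)*(x + 6)*(x + 7).
Partial-fraction decomposition: 744/(7*(x + 7)) - 473/(3*(x + 6)) + 277/(5*(x + 5)) - 2/(105*x).
Integrate each term: A/(x−a) contributes A·log|x−a|.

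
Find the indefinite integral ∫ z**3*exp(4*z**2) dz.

Let u = z², du = 2z dz; rewrite as (1/2)∫ u^1·exp(4u) du.
Now integrate by parts 1 time.

(4*z**2 - 1)*exp(4*z**2)/32 + C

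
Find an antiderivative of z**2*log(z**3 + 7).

z**3*log(z**3 + 7)/3 - z**3/3 + 7*log(z**3 + 7)/3 + C

Let u = z**3 + 7, so du = (3*z**2) dz.
The integral becomes (1/3)·∫ log(u) du; integrate by parts with u′=log(u), dv′=du.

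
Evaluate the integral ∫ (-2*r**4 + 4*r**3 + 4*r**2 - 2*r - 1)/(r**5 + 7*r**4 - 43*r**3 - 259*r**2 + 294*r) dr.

Factor the denominator: r*(r - 6)*(r - 1)*(r + 7)**2.
Partial-fraction decomposition: -886257/(529984*(r + 7)) + 5965/(728*(r + 7)**2) - 3/(320*(r - 1)) - 1597/(5070*(r - 6)) - 1/(294*r).
Integrate each term; A/(r−a) gives A·log|r−a|; A/(r−a)² gives −A/(r−a).

-log(r)/294 - 1597*log(r - 6)/5070 - 3*log(r - 1)/320 - 886257*log(r + 7)/529984 - 5965/(728*r + 5096) + C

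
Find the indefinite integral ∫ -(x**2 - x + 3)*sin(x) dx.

x**2*cos(x) - 2*x*sin(x) - x*cos(x) + sin(x) + cos(x) + C

Use integration by parts with u = x**2 - x + 3, dv = -sin(x) dx, so v = cos(x).
Apply parts 2 times (tabular method): alternate signs, differentiate u down to 0, integrate dv up.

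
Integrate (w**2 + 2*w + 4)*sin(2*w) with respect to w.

-w**2*cos(2*w)/2 + w*sin(2*w)/2 - w*cos(2*w) + sin(2*w)/2 - 7*cos(2*w)/4 + C

Use integration by parts with u = w**2 + 2*w + 4, dv = sin(2*w) dw, so v = -cos(2*w)/2.
Apply parts 2 times (tabular method): alternate signs, differentiate u down to 0, integrate dv up.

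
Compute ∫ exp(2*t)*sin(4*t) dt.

Let I denote the integral. Integrate by parts with u = sin(4*t), dv = exp(2*t) dt, so v = exp(2*t)/2: I = exp(2*t)*sin(4*t)/2 − 2·∫ exp(2*t)*cos(4*t) dt.
Apply parts again with u = cos(4*t), dv = exp(2*t) dt: ∫ exp(2*t)*cos(4*t) dt = exp(2*t)*cos(4*t)/2 + 2·I. Substituting back brings back I: I = exp(2*t)*sin(4*t)/2 - exp(2*t)*cos(4*t) − 4·I.
Solving for I: (1 + 4)·I equals the remaining terms, so I = (1/5)·(exp(2*t)*sin(4*t)/2 - exp(2*t)*cos(4*t)).

exp(2*t)*sin(4*t)/10 - exp(2*t)*cos(4*t)/5 + C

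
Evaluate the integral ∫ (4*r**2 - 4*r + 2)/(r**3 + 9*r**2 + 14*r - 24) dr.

Factor the denominator: (r - 1)*(r + 4)*(r + 6).
Partial-fraction decomposition: 85/(7*(r + 6)) - 41/(5*(r + 4)) + 2/(35*(r - 1)).
Integrate each term: A/(r−a) contributes A·log|r−a|.

2*log(r - 1)/35 - 41*log(r + 4)/5 + 85*log(r + 6)/7 + C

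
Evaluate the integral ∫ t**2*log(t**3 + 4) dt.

Let u = t**3 + 4, so du = (3*t**2) dt.
The integral becomes (1/3)·∫ log(u) du; integrate by parts with u′=log(u), dv′=du.

t**3*log(t**3 + 4)/3 - t**3/3 + 4*log(t**3 + 4)/3 + C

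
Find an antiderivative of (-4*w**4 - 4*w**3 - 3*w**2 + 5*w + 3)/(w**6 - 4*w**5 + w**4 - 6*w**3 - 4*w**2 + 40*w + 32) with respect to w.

Factor the denominator: (w - 4)*(w - 2)*(w + 1)**2*(w**2 + 4).
Partial-fraction decomposition: 7*(29*w + 6)/(400*(w**2 + 4)) + 31/(225*(w + 1)) - 1/(15*(w + 1)**2) + 95/(144*(w - 2)) - 261/(200*(w - 4)).
Integrate each term; A/(w−a) gives A·log|w−a|; the (Bw+D)/(w²+p²) term gives a log and an atan.

-261*log(w - 4)/200 + 95*log(w - 2)/144 + 31*log(w + 1)/225 + 203*log(w**2 + 4)/800 + 21*atan(w/2)/400 + 1/(15*w + 15) + C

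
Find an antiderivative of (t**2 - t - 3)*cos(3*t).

t**2*sin(3*t)/3 - t*sin(3*t)/3 + 2*t*cos(3*t)/9 - 29*sin(3*t)/27 - cos(3*t)/9 + C

Use integration by parts with u = t**2 - t - 3, dv = cos(3*t) dt, so v = sin(3*t)/3.
Apply parts 2 times (tabular method): alternate signs, differentiate u down to 0, integrate dv up.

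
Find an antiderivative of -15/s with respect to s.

-15*log(s) - 5*log(2) + C

Let u = 2*s**3, so du = (6*s**2) ds.
Rewriting, the integral becomes -5·∫ 1/u du = -5·log(u).
Substituting back, u = 2*s**3.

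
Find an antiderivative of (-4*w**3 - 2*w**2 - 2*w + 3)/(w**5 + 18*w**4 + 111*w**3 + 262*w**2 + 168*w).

Factor the denominator: w*(w + 1)*(w + 4)*(w + 6)*(w + 7).
Partial-fraction decomposition: 1291/(126*(w + 7)) - 269/(20*(w + 6)) + 235/(72*(w + 4)) - 7/(90*(w + 1)) + 1/(56*w).
Integrate each term: A/(w−a) contributes A·log|w−a|.

log(w)/56 - 7*log(w + 1)/90 + 235*log(w + 4)/72 - 269*log(w + 6)/20 + 1291*log(w + 7)/126 + C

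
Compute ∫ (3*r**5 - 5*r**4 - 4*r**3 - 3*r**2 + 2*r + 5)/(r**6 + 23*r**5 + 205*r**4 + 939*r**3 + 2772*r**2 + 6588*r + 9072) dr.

Factor the denominator: (r + 4)*(r + 6)**2*(r + 7)*(r**2 + 9).
Partial-fraction decomposition: (41*r + 10530)/(19575*(r**2 + 9)) + 30605/(87*(r + 7)) - 904393/(2700*(r + 6)) + 29059/(90*(r + 6)**2) - 4147/(300*(r + 4)).
Integrate each term; A/(r−a) gives A·log|r−a|; the (Br+D)/(r²+p²) term gives a log and an atan.

-4147*log(r + 4)/300 - 904393*log(r + 6)/2700 + 30605*log(r + 7)/87 + 41*log(r**2 + 9)/39150 + 26*atan(r/3)/145 - 29059/(90*r + 540) + C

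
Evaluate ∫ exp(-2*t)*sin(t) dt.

-2*exp(-2*t)*sin(t)/5 - exp(-2*t)*cos(t)/5 + C

Let I denote the integral. Integrate by parts with u = sin(t), dv = exp(-2*t) dt, so v = -exp(-2*t)/2: I = -exp(-2*t)*sin(t)/2 + (1/2)·∫ exp(-2*t)*cos(t) dt.
Apply parts again with u = cos(t), dv = exp(-2*t) dt: ∫ exp(-2*t)*cos(t) dt = -exp(-2*t)*cos(t)/2 − (1/2)·I. Substituting back brings back I: I = -exp(-2*t)*sin(t)/2 - exp(-2*t)*cos(t)/4 − (1/4)·I.
Solving for I: (1 + 1/4)·I equals the remaining terms, so I = (4/5)·(-exp(-2*t)*sin(t)/2 - exp(-2*t)*cos(t)/4).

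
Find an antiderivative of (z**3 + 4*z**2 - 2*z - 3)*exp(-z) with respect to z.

Use integration by parts with u = z**3 + 4*z**2 - 2*z - 3, dv = exp(-z) dz, so v = -exp(-z).
Apply parts 3 times (tabular method): alternate signs, differentiate u down to 0, integrate dv up.

(-z**3 - 7*z**2 - 12*z - 9)*exp(-z) + C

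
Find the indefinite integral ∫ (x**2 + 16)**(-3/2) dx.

Substitute x = 4·tan(θ), so dx = 4·sec(θ)^2 dθ and the radical becomes sqrt(x**2 + 16) = 4·sec(θ) by the Pythagorean identity.
Integrate the resulting trig expression in θ, then back-substitute tan(θ) = x/4, sec(θ) = sqrt(x**2 + 16)/4 (absorbing any constant into C).

x/(16*sqrt(x**2 + 16)) + C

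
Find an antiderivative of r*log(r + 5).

Use integration by parts with u = log(r + 5), dv = r dr.
Then du = 1/(r + 5) dr and v = r**2/2.

r**2*log(r + 5)/2 - r**2/4 + 5*r/2 - 25*log(r + 5)/2 + C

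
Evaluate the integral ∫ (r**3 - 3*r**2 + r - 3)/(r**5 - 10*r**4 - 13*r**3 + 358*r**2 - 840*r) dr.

log(r)/280 + 100*log(r - 7)/273 - 26*log(r - 5)/55 + 17*log(r - 4)/120 - 111*log(r + 6)/2860 + C

Factor the denominator: r*(r - 7)*(r - 5)*(r - 4)*(r + 6).
Partial-fraction decomposition: -111/(2860*(r + 6)) + 17/(120*(r - 4)) - 26/(55*(r - 5)) + 100/(273*(r - 7)) + 1/(280*r).
Integrate each term: A/(r−a) contributes A·log|r−a|.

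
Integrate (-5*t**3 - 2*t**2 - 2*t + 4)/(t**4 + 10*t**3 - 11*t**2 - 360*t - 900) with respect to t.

-290*log(t - 6)/363 + 9817*log(t + 5)/121 - 256*log(t + 6)/3 + 589/(11*t + 55) + C

Factor the denominator: (t - 6)*(t + 5)**2*(t + 6).
Partial-fraction decomposition: -256/(3*(t + 6)) + 9817/(121*(t + 5)) - 589/(11*(t + 5)**2) - 290/(363*(t - 6)).
Integrate each term; A/(t−a) gives A·log|t−a|; A/(t−a)² gives −A/(t−a).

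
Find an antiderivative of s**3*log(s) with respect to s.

s**4*log(s)/4 - s**4/16 + C

Use integration by parts with u = log(s), dv = s**3 ds.
Then du = 1/s ds and v = s**4/4.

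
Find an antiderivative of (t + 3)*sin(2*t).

-t*cos(2*t)/2 + sin(2*t)/4 - 3*cos(2*t)/2 + C

Use integration by parts with u = t + 3, dv = sin(2*t) dt, so v = -cos(2*t)/2.
Apply parts 1 times (tabular method): alternate signs, differentiate u down to 0, integrate dv up.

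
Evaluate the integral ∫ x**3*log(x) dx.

Use integration by parts with u = log(x), dv = x**3 dx.
Then du = 1/x dx and v = x**4/4.

x**4*log(x)/4 - x**4/16 + C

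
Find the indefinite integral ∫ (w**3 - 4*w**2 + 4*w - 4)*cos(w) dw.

Use integration by parts with u = w**3 - 4*w**2 + 4*w - 4, dv = cos(w) dw, so v = sin(w).
Apply parts 3 times (tabular method): alternate signs, differentiate u down to 0, integrate dv up.

w**3*sin(w) - 4*w**2*sin(w) + 3*w**2*cos(w) - 2*w*sin(w) - 8*w*cos(w) + 4*sin(w) - 2*cos(w) + C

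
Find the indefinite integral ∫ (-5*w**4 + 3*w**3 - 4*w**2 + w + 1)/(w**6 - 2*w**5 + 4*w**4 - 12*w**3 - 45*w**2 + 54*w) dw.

Factor the denominator: w*(w - 3)*(w - 1)*(w + 2)*(w**2 + 9).
Partial-fraction decomposition: (463*w - 4332)/(1755*(w**2 + 9)) + 121/(390*(w + 2)) + 1/(15*(w - 1)) - 89/(135*(w - 3)) + 1/(54*w).
Integrate each term; A/(w−a) gives A·log|w−a|; the (Bw+D)/(w²+p²) term gives a log and an atan.

log(w)/54 - 89*log(w - 3)/135 + log(w - 1)/15 + 121*log(w + 2)/390 + 463*log(w**2 + 9)/3510 - 1444*atan(w/3)/1755 + C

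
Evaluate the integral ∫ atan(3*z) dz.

Use integration by parts with u = arctan(3*z), dv = dz.
Then du = 3/(9*z**2 + 1) dz.

z*atan(3*z) - log(9*z**2 + 1)/6 + C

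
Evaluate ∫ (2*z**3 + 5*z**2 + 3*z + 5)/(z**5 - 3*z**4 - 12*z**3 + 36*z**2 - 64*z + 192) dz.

45*log(z - 4)/32 - 113*log(z - 3)/91 - 11*log(z + 4)/224 - 3*log(z**2 + 4)/52 - 5*atan(z/2)/104 + C

Factor the denominator: (z - 4)*(z - 3)*(z + 4)*(z**2 + 4).
Partial-fraction decomposition: -(6*z + 5)/(52*(z**2 + 4)) - 11/(224*(z + 4)) - 113/(91*(z - 3)) + 45/(32*(z - 4)).
Integrate each term; A/(z−a) gives A·log|z−a|; the (Bz+D)/(z²+p²) term gives a log and an atan.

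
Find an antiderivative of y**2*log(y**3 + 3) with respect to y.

y**3*log(y**3 + 3)/3 - y**3/3 + log(y**3 + 3) + C

Let u = y**3 + 3, so du = (3*y**2) dy.
The integral becomes (1/3)·∫ log(u) du; integrate by parts with u′=log(u), dv′=du.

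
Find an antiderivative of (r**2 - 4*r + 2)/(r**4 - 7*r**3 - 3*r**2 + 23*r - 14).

Factor the denominator: (r - 7)*(r - 1)**2*(r + 2).
Partial-fraction decomposition: -14/(81*(r + 2)) + 11/(108*(r - 1)) + 1/(18*(r - 1)**2) + 23/(324*(r - 7)).
Integrate each term; A/(r−a) gives A·log|r−a|; A/(r−a)² gives −A/(r−a).

23*log(r - 7)/324 + 11*log(r - 1)/108 - 14*log(r + 2)/81 - 1/(18*r - 18) + C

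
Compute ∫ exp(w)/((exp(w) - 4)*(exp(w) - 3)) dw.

log(exp(w) - 4) - log(exp(w) - 3) + C

Let u = e^w, du = e^w dw.
The integral becomes ∫ du/((u-3)(u-4)); decompose into partial fractions.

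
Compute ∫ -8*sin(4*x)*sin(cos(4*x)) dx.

-2*cos(cos(4*x)) + C

Let u = cos(4*x), so du = (-4*sin(4*x)) dx.
Rewriting, the integral becomes 2·∫ sin(u) du = 2·-cos(u).
Substituting back, u = cos(4*x).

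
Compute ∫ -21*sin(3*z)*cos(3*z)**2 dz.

Let u = cos(3*z), so du = (-3*sin(3*z)) dz.
Rewriting, the integral becomes 7·∫ u^2 du = 7·u^3/3.
Substituting back, u = cos(3*z).

7*cos(3*z)**3/3 + C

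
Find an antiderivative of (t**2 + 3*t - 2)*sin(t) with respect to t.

-t**2*cos(t) + 2*t*sin(t) - 3*t*cos(t) + 3*sin(t) + 4*cos(t) + C

Use integration by parts with u = t**2 + 3*t - 2, dv = sin(t) dt, so v = -cos(t).
Apply parts 2 times (tabular method): alternate signs, differentiate u down to 0, integrate dv up.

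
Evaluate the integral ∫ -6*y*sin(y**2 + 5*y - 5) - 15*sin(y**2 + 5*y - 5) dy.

Let u = y**2 + 5*y - 5, so du = (2*y + 5) dy.
Rewriting, the integral becomes -3·∫ sin(u) du = -3·-cos(u).
Substituting back, u = y**2 + 5*y - 5.

3*cos(y**2 + 5*y - 5) + C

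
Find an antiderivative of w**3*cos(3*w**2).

w**2*sin(3*w**2)/6 + cos(3*w**2)/18 + C

Let u = w², du = 2w dw; rewrite as (1/2)∫ u^1·cos(3u) du.
Now integrate by parts 1 time.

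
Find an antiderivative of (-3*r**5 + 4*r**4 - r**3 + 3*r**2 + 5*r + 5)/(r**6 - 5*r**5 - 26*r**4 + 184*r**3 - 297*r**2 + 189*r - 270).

Factor the denominator: (r - 5)*(r - 3)**2*(r + 6)*(r**2 + 1).
Partial-fraction decomposition: -3*(63*r + 29)/(9620*(r**2 + 1)) - 28811/(32967*(r + 6)) + 12703/(3240*(r - 3)) + 77/(36*(r - 3)**2) - 6895/(1144*(r - 5)).
Integrate each term; A/(r−a) gives A·log|r−a|; the (Br+D)/(r²+p²) term gives a log and an atan.

-6895*log(r - 5)/1144 + 12703*log(r - 3)/3240 - 28811*log(r + 6)/32967 - 189*log(r**2 + 1)/19240 - 87*atan(r)/9620 - 77/(36*r - 108) + C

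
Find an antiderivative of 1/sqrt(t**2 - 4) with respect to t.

Substitute t = 2·sec(θ), so dt = 2·sec(θ)*tan(θ) dθ and the radical becomes sqrt(t**2 - 4) = 2·tan(θ) by the Pythagorean identity.
Integrate the resulting trig expression in θ, then back-substitute sec(θ) = t/2, tan(θ) = sqrt(t**2 - 4)/2 (absorbing any constant into C).

log(t + sqrt(t**2 - 4)) + C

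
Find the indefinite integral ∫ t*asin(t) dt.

Use integration by parts with u = arcsin(t), dv = t dt.
Then du = 1/sqrt(-t**2 + 1) dt.

t**2*asin(t)/2 + t*sqrt(-t**2 + 1)/4 - asin(t)/4 + C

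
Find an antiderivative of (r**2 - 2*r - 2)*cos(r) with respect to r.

Use integration by parts with u = r**2 - 2*r - 2, dv = cos(r) dr, so v = sin(r).
Apply parts 2 times (tabular method): alternate signs, differentiate u down to 0, integrate dv up.

r**2*sin(r) - 2*r*sin(r) + 2*r*cos(r) - 4*sin(r) - 2*cos(r) + C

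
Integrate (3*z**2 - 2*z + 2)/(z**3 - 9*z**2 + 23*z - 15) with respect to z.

Factor the denominator: (z - 5)*(z - 3)*(z - 1).
Partial-fraction decomposition: 3/(8*(z - 1)) - 23/(4*(z - 3)) + 67/(8*(z - 5)).
Integrate each term: A/(z−a) contributes A·log|z−a|.

67*log(z - 5)/8 - 23*log(z - 3)/4 + 3*log(z - 1)/8 + C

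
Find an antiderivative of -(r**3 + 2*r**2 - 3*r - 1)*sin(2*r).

Use integration by parts with u = r**3 + 2*r**2 - 3*r - 1, dv = -sin(2*r) dr, so v = cos(2*r)/2.
Apply parts 3 times (tabular method): alternate signs, differentiate u down to 0, integrate dv up.

r**3*cos(2*r)/2 - 3*r**2*sin(2*r)/4 + r**2*cos(2*r) - r*sin(2*r) - 9*r*cos(2*r)/4 + 9*sin(2*r)/8 - cos(2*r) + C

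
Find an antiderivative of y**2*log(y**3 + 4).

y**3*log(y**3 + 4)/3 - y**3/3 + 4*log(y**3 + 4)/3 + C

Let u = y**3 + 4, so du = (3*y**2) dy.
The integral becomes (1/3)·∫ log(u) du; integrate by parts with u′=log(u), dv′=du.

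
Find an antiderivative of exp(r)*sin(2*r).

Let I denote the integral. Integrate by parts with u = sin(2*r), dv = exp(r) dr, so v = exp(r): I = exp(r)*sin(2*r) − 2·∫ exp(r)*cos(2*r) dr.
Apply parts again with u = cos(2*r), dv = exp(r) dr: ∫ exp(r)*cos(2*r) dr = exp(r)*cos(2*r) + 2·I. Substituting back brings back I: I = exp(r)*sin(2*r) - 2*exp(r)*cos(2*r) − 4·I.
Solving for I: (1 + 4)·I equals the remaining terms, so I = (1/5)·(exp(r)*sin(2*r) - 2*exp(r)*cos(2*r)).

exp(r)*sin(2*r)/5 - 2*exp(r)*cos(2*r)/5 + C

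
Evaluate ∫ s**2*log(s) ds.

Use integration by parts with u = log(s), dv = s**2 ds.
Then du = 1/s ds and v = s**3/3.

s**3*log(s)/3 - s**3/9 + C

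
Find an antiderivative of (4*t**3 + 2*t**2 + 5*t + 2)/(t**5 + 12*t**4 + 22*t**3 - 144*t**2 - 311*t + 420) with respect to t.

Factor the denominator: (t - 3)*(t - 1)*(t + 4)*(t + 5)*(t + 7).
Partial-fraction decomposition: -1307/(480*(t + 7)) + 473/(96*(t + 5)) - 242/(105*(t + 4)) - 13/(480*(t - 1)) + 143/(1120*(t - 3)).
Integrate each term: A/(t−a) contributes A·log|t−a|.

143*log(t - 3)/1120 - 13*log(t - 1)/480 - 242*log(t + 4)/105 + 473*log(t + 5)/96 - 1307*log(t + 7)/480 + C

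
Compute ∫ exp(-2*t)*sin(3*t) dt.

-2*exp(-2*t)*sin(3*t)/13 - 3*exp(-2*t)*cos(3*t)/13 + C

Let I denote the integral. Integrate by parts with u = sin(3*t), dv = exp(-2*t) dt, so v = -exp(-2*t)/2: I = -exp(-2*t)*sin(3*t)/2 + (3/2)·∫ exp(-2*t)*cos(3*t) dt.
Apply parts again with u = cos(3*t), dv = exp(-2*t) dt: ∫ exp(-2*t)*cos(3*t) dt = -exp(-2*t)*cos(3*t)/2 − (3/2)·I. Substituting back brings back I: I = -exp(-2*t)*sin(3*t)/2 - 3*exp(-2*t)*cos(3*t)/4 − (9/4)·I.
Solving for I: (1 + 9/4)·I equals the remaining terms, so I = (4/13)·(-exp(-2*t)*sin(3*t)/2 - 3*exp(-2*t)*cos(3*t)/4).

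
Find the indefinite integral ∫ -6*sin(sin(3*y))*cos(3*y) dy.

Let u = sin(3*y), so du = (3*cos(3*y)) dy.
Rewriting, the integral becomes -2·∫ sin(u) du = -2·-cos(u).
Substituting back, u = sin(3*y).

2*cos(sin(3*y)) + C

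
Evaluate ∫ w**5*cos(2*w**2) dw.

Let u = w², du = 2w dw; rewrite as (1/2)∫ u^2·cos(2u) du.
Now integrate by parts 2 times.

w**4*sin(2*w**2)/4 + w**2*cos(2*w**2)/4 - sin(2*w**2)/8 + C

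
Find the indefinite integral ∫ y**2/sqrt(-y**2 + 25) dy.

-y*sqrt(-y**2 + 25)/2 + 25*asin(y/5)/2 + C

Substitute y = 5·sin(θ), so dy = 5·cos(θ) dθ and the radical becomes sqrt(-y**2 + 25) = 5·cos(θ) by the Pythagorean identity.
Integrate the resulting trig expression in θ, then back-substitute θ = asin(y/5), sin(θ) = y/5, cos(θ) = sqrt(-y**2 + 25)/5 (absorbing any constant into C).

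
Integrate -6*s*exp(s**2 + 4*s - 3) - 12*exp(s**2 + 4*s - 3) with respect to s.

Let u = s**2 + 4*s - 3, so du = (2*s + 4) ds.
Rewriting, the integral becomes -3·∫ e^u du = -3·e^u.
Substituting back, u = s**2 + 4*s - 3.

-3*exp(s**2 + 4*s - 3) + C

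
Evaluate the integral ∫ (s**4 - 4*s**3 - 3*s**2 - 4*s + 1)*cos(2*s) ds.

Use integration by parts with u = s**4 - 4*s**3 - 3*s**2 - 4*s + 1, dv = cos(2*s) ds, so v = sin(2*s)/2.
Apply parts 4 times (tabular method): alternate signs, differentiate u down to 0, integrate dv up.

s**4*sin(2*s)/2 - 2*s**3*sin(2*s) + s**3*cos(2*s) - 3*s**2*sin(2*s) - 3*s**2*cos(2*s) + s*sin(2*s) - 3*s*cos(2*s) + 2*sin(2*s) + cos(2*s)/2 + C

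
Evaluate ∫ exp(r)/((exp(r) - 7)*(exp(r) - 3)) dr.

log(exp(r) - 7)/4 - log(exp(r) - 3)/4 + C

Let u = e^r, du = e^r dr.
The integral becomes ∫ du/((u-3)(u-7)); decompose into partial fractions.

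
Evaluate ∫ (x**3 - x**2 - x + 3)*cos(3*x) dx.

Use integration by parts with u = x**3 - x**2 - x + 3, dv = cos(3*x) dx, so v = sin(3*x)/3.
Apply parts 3 times (tabular method): alternate signs, differentiate u down to 0, integrate dv up.

x**3*sin(3*x)/3 - x**2*sin(3*x)/3 + x**2*cos(3*x)/3 - 5*x*sin(3*x)/9 - 2*x*cos(3*x)/9 + 29*sin(3*x)/27 - 5*cos(3*x)/27 + C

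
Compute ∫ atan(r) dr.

Use integration by parts with u = arctan(r), dv = dr.
Then du = 1/(r**2 + 1) dr.

r*atan(r) - log(r**2 + 1)/2 + C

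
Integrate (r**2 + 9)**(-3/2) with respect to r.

r/(9*sqrt(r**2 + 9)) + C

Substitute r = 3·tan(θ), so dr = 3·sec(θ)^2 dθ and the radical becomes sqrt(r**2 + 9) = 3·sec(θ) by the Pythagorean identity.
Integrate the resulting trig expression in θ, then back-substitute tan(θ) = r/3, sec(θ) = sqrt(r**2 + 9)/3 (absorbing any constant into C).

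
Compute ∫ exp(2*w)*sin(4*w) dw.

Let I denote the integral. Integrate by parts with u = sin(4*w), dv = exp(2*w) dw, so v = exp(2*w)/2: I = exp(2*w)*sin(4*w)/2 − 2·∫ exp(2*w)*cos(4*w) dw.
Apply parts again with u = cos(4*w), dv = exp(2*w) dw: ∫ exp(2*w)*cos(4*w) dw = exp(2*w)*cos(4*w)/2 + 2·I. Substituting back brings back I: I = exp(2*w)*sin(4*w)/2 - exp(2*w)*cos(4*w) − 4·I.
Solving for I: (1 + 4)·I equals the remaining terms, so I = (1/5)·(exp(2*w)*sin(4*w)/2 - exp(2*w)*cos(4*w)).

exp(2*w)*sin(4*w)/10 - exp(2*w)*cos(4*w)/5 + C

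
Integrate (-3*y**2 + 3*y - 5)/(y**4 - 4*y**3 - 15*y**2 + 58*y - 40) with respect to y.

Factor the denominator: (y - 5)*(y - 2)*(y - 1)*(y + 4).
Partial-fraction decomposition: 13/(54*(y + 4)) - 1/(4*(y - 1)) + 11/(18*(y - 2)) - 65/(108*(y - 5)).
Integrate each term: A/(y−a) contributes A·log|y−a|.

-65*log(y - 5)/108 + 11*log(y - 2)/18 - log(y - 1)/4 + 13*log(y + 4)/54 + C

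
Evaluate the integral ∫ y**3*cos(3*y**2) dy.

Let u = y², du = 2y dy; rewrite as (1/2)∫ u^1·cos(3u) du.
Now integrate by parts 1 time.

y**2*sin(3*y**2)/6 + cos(3*y**2)/18 + C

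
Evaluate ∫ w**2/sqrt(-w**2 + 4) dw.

Substitute w = 2·sin(θ), so dw = 2·cos(θ) dθ and the radical becomes sqrt(-w**2 + 4) = 2·cos(θ) by the Pythagorean identity.
Integrate the resulting trig expression in θ, then back-substitute θ = asin(w/2), sin(θ) = w/2, cos(θ) = sqrt(-w**2 + 4)/2 (absorbing any constant into C).

-w*sqrt(-w**2 + 4)/2 + 2*asin(w/2) + C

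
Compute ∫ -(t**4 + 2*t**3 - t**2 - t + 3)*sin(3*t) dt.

Use integration by parts with u = t**4 + 2*t**3 - t**2 - t + 3, dv = -sin(3*t) dt, so v = cos(3*t)/3.
Apply parts 4 times (tabular method): alternate signs, differentiate u down to 0, integrate dv up.

t**4*cos(3*t)/3 - 4*t**3*sin(3*t)/9 + 2*t**3*cos(3*t)/3 - 2*t**2*sin(3*t)/3 - 7*t**2*cos(3*t)/9 + 14*t*sin(3*t)/27 - 7*t*cos(3*t)/9 + 7*sin(3*t)/27 + 95*cos(3*t)/81 + C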